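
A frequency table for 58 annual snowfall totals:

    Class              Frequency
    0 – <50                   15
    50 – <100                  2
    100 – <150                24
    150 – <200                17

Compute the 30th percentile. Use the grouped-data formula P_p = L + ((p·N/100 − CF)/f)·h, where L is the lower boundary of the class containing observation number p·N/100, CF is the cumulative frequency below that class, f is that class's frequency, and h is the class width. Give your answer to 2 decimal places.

N = 58; target position k = 30/100 · 58 = 17.4.
Cumulative frequencies: 15, 17, 41, 58.
Observation 17.4 falls in the class 100 – <150.
L = 100, CF = 17, f = 24, h = 50.
P30 = 100 + ((17.4 − 17)/24)·50 = 100 + 0.833333 = 100.833.

100.83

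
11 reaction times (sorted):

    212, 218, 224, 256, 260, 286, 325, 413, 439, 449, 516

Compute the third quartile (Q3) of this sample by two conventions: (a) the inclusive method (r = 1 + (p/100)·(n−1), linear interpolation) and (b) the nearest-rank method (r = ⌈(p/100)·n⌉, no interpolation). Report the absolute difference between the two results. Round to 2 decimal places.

13.00

n = 11.
(a) r = 8.5; between ranks 8 (413) and 9 (439): 426.
(b) the nearest-rank method: rank 9 → 439.
|426 − 439| = 13.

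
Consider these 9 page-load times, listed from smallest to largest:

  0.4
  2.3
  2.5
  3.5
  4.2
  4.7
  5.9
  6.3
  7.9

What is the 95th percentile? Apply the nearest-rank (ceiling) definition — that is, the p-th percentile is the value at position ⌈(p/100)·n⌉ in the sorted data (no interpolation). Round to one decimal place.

n = 9.
Position = ⌈95/100 · 9⌉ = ⌈8.55⌉ = 9.
The value at rank 9 is 7.9.

7.9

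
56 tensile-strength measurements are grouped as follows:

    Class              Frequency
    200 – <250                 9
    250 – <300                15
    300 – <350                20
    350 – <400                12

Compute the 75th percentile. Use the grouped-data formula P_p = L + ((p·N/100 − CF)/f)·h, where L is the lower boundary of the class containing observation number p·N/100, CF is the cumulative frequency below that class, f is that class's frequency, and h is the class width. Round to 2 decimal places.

345.00

N = 56; target position k = 75/100 · 56 = 42.
Cumulative frequencies: 9, 24, 44, 56.
Observation 42 falls in the class 300 – <350.
L = 300, CF = 24, f = 20, h = 50.
P75 = 300 + ((42 − 24)/20)·50 = 300 + 45 = 345.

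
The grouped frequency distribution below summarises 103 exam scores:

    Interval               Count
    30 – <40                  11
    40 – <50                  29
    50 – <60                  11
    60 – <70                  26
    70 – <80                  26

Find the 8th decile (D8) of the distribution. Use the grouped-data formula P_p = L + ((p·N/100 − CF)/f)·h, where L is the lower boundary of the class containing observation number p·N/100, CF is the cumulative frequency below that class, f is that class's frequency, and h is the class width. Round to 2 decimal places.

72.08

N = 103; target position k = 80/100 · 103 = 82.4.
Cumulative frequencies: 11, 40, 51, 77, 103.
Observation 82.4 falls in the class 70 – <80.
L = 70, CF = 77, f = 26, h = 10.
P80 = 70 + ((82.4 − 77)/26)·10 = 70 + 2.07692 = 72.0769.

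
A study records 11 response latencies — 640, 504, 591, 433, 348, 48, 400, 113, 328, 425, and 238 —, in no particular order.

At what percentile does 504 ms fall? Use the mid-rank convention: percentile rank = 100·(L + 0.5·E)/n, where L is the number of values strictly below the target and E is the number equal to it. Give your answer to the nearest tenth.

77.3

Sorted: 48, 113, 238, 328, 348, 400, 425, 433, 504, 591, 640.
Count below 504: L = 8; count equal: E = 1; n = 11.
Percentile rank = 100·(8 + 0.5·1)/11 = 100·8.5/11 = 77.27.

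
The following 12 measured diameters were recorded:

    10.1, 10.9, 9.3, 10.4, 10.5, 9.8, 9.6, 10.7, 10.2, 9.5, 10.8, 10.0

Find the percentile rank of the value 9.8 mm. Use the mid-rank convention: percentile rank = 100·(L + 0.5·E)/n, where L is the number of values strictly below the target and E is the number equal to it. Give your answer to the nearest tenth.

Sorted: 9.3, 9.5, 9.6, 9.8, 10.0, 10.1, 10.2, 10.4, 10.5, 10.7, 10.8, 10.9.
Count below 9.8: L = 3; count equal: E = 1; n = 12.
Percentile rank = 100·(3 + 0.5·1)/12 = 100·3.5/12 = 29.17.

29.2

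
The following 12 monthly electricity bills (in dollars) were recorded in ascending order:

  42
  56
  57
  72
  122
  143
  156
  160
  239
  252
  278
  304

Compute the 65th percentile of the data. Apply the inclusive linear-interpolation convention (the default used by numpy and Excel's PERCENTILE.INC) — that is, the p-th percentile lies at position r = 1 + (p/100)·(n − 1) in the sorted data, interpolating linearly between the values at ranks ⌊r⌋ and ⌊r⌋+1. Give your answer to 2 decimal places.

n = 12.
r = 1 + (65/100)·(12 − 1) = 1 + 7.15 = 8.15.
Rank 8 is 160 and rank 9 is 239.
Interpolate: 160 + 0.15·(239 − 160) = 160 + 0.15·79 = 171.85.

171.85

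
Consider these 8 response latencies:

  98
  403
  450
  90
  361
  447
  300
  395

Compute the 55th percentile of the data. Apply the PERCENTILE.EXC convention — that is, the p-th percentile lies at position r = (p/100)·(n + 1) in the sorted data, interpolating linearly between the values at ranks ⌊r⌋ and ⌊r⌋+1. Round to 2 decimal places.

393.30

Sorted: 90, 98, 300, 361, 395, 403, 447, 450.
n = 8.
r = (55/100)·(8 + 1) = 4.95.
Rank 4 is 361 and rank 5 is 395.
Interpolate: 361 + 0.95·(395 − 361) = 361 + 0.95·34 = 393.3.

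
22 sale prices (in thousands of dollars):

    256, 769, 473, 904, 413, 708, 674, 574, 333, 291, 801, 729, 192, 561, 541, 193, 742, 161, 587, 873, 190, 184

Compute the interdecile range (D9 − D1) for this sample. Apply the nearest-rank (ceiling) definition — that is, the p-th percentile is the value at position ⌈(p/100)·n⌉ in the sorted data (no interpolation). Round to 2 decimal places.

611.00

Sorted: 161, 184, 190, 192, 193, 256, 291, 333, 413, 473, 541, 561, 574, 587, 674, 708, 729, 742, 769, 801, 873, 904.
n = 22.
P10: rank ⌈10/100·22⌉ = 3 → 190.
P90: rank ⌈90/100·22⌉ = 20 → 801.
Difference: 801 − 190 = 611.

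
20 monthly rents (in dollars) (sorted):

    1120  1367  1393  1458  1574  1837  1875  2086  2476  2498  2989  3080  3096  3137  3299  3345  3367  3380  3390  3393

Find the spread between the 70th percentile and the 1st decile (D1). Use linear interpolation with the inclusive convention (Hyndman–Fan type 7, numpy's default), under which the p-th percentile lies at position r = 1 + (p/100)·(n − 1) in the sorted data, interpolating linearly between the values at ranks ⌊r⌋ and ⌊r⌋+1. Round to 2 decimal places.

n = 20.
P10: r = 2.9; ranks 2–3 are 1367, 1393; interpolating gives 1390.4.
P70: r = 14.3; ranks 14–15 are 3137, 3299; interpolating gives 3185.6.
Difference: 3185.6 − 1390.4 = 1795.2.

1795.20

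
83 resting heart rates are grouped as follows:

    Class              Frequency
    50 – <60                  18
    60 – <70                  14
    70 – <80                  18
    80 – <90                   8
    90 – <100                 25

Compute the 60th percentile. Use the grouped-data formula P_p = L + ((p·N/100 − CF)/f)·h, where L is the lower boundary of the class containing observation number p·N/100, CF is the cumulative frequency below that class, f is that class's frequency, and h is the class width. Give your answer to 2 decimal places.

N = 83; target position k = 60/100 · 83 = 49.8.
Cumulative frequencies: 18, 32, 50, 58, 83.
Observation 49.8 falls in the class 70 – <80.
L = 70, CF = 32, f = 18, h = 10.
P60 = 70 + ((49.8 − 32)/18)·10 = 70 + 9.88889 = 79.8889.

79.89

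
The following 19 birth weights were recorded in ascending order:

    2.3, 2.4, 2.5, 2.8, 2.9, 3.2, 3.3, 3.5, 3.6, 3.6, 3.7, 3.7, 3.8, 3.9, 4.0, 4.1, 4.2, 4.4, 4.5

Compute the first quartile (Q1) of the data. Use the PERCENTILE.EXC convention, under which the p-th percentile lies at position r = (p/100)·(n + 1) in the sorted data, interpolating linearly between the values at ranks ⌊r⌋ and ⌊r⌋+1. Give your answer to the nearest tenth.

2.9

n = 19.
r = (25/100)·(19 + 1) = 5.
r is an integer, so P25 is the value at rank 5: 2.9.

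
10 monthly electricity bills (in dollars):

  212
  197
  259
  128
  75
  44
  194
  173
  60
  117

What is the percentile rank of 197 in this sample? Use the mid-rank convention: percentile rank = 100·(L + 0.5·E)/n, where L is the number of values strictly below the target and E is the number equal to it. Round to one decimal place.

Sorted: 44, 60, 75, 117, 128, 173, 194, 197, 212, 259.
Count below 197: L = 7; count equal: E = 1; n = 10.
Percentile rank = 100·(7 + 0.5·1)/10 = 100·7.5/10 = 75.

75.0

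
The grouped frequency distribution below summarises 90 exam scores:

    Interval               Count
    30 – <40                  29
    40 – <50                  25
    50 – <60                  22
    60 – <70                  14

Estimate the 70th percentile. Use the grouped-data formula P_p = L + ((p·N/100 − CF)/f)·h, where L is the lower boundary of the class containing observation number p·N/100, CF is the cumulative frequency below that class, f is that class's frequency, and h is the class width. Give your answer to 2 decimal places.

54.09

N = 90; target position k = 70/100 · 90 = 63.
Cumulative frequencies: 29, 54, 76, 90.
Observation 63 falls in the class 50 – <60.
L = 50, CF = 54, f = 22, h = 10.
P70 = 50 + ((63 − 54)/22)·10 = 50 + 4.09091 = 54.0909.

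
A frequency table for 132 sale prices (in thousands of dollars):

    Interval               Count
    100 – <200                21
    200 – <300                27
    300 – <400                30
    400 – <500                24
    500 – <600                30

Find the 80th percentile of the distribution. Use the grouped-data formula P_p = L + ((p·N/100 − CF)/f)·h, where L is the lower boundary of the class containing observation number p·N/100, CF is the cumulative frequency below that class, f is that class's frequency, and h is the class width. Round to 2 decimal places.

N = 132; target position k = 80/100 · 132 = 105.6.
Cumulative frequencies: 21, 48, 78, 102, 132.
Observation 105.6 falls in the class 500 – <600.
L = 500, CF = 102, f = 30, h = 100.
P80 = 500 + ((105.6 − 102)/30)·100 = 500 + 12 = 512.

512.00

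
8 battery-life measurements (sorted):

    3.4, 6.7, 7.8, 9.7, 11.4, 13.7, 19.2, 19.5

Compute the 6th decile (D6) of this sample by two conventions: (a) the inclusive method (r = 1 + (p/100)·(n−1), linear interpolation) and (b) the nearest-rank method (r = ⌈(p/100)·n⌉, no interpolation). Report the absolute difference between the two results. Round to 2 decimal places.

0.46

n = 8.
(a) r = 5.2; between ranks 5 (11.4) and 6 (13.7): 11.86.
(b) the nearest-rank method: rank 5 → 11.4.
|11.86 − 11.4| = 0.46.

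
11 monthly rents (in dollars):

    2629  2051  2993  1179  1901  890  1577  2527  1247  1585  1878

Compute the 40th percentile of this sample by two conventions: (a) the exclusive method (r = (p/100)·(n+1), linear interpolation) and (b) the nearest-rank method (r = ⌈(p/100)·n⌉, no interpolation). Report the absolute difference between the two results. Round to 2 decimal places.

Sorted: 890, 1179, 1247, 1577, 1585, 1878, 1901, 2051, 2527, 2629, 2993.
n = 11.
(a) r = 4.8; between ranks 4 (1577) and 5 (1585): 1583.4.
(b) the nearest-rank method: rank 5 → 1585.
|1583.4 − 1585| = 1.6.

1.60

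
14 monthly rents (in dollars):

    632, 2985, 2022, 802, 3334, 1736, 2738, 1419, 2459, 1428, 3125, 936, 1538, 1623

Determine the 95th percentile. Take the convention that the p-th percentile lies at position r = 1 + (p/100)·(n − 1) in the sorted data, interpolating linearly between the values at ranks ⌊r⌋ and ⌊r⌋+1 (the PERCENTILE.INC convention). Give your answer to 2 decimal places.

Sorted: 632, 802, 936, 1419, 1428, 1538, 1623, 1736, 2022, 2459, 2738, 2985, 3125, 3334.
n = 14.
r = 1 + (95/100)·(14 − 1) = 1 + 12.35 = 13.35.
Rank 13 is 3125 and rank 14 is 3334.
Interpolate: 3125 + 0.35·(3334 − 3125) = 3125 + 0.35·209 = 3198.15.

3198.15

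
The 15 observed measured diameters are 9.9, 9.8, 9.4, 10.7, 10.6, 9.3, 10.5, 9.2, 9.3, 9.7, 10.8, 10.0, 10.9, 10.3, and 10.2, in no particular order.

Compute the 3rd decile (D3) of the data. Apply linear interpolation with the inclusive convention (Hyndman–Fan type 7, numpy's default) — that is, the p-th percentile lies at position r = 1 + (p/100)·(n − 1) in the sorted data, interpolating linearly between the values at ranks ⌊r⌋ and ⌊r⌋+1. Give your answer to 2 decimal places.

9.72

Sorted: 9.2, 9.3, 9.3, 9.4, 9.7, 9.8, 9.9, 10.0, 10.2, 10.3, 10.5, 10.6, 10.7, 10.8, 10.9.
n = 15.
r = 1 + (30/100)·(15 − 1) = 1 + 4.2 = 5.2.
Rank 5 is 9.7 and rank 6 is 9.8.
Interpolate: 9.7 + 0.2·(9.8 − 9.7) = 9.7 + 0.2·0.1 = 9.72.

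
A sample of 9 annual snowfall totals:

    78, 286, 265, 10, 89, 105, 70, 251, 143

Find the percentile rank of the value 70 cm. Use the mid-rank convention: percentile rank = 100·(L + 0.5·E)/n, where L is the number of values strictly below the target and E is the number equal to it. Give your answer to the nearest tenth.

16.7

Sorted: 10, 70, 78, 89, 105, 143, 251, 265, 286.
Count below 70: L = 1; count equal: E = 1; n = 9.
Percentile rank = 100·(1 + 0.5·1)/9 = 100·1.5/9 = 16.67.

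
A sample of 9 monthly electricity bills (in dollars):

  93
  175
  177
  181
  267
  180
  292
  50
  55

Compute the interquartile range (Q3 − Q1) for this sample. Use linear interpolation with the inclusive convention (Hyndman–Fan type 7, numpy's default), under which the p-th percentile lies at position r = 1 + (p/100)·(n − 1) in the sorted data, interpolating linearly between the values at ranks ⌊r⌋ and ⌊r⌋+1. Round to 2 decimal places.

88.00

Sorted: 50, 55, 93, 175, 177, 180, 181, 267, 292.
n = 9.
P25: r = 3 (integer) → 93.
P75: r = 7 (integer) → 181.
Difference: 181 − 93 = 88.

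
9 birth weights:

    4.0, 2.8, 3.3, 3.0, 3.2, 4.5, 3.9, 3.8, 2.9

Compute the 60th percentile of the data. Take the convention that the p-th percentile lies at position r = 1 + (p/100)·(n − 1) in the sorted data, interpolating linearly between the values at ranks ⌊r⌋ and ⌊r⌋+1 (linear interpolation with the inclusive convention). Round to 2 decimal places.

Sorted: 2.8, 2.9, 3.0, 3.2, 3.3, 3.8, 3.9, 4.0, 4.5.
n = 9.
r = 1 + (60/100)·(9 − 1) = 1 + 4.8 = 5.8.
Rank 5 is 3.3 and rank 6 is 3.8.
Interpolate: 3.3 + 0.8·(3.8 − 3.3) = 3.3 + 0.8·0.5 = 3.7.

3.70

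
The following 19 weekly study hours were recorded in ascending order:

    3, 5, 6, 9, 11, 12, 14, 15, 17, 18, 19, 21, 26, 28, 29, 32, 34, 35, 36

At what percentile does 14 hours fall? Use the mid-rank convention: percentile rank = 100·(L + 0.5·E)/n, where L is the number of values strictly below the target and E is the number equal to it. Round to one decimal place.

34.2

Count below 14: L = 6; count equal: E = 1; n = 19.
Percentile rank = 100·(6 + 0.5·1)/19 = 100·6.5/19 = 34.21.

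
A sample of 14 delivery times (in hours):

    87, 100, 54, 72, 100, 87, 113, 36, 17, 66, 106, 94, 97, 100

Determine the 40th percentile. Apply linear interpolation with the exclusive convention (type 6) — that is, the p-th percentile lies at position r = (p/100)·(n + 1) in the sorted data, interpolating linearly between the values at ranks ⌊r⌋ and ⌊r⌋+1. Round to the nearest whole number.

Sorted: 17, 36, 54, 66, 72, 87, 87, 94, 97, 100, 100, 100, 106, 113.
n = 14.
r = (40/100)·(14 + 1) = 6.
r is an integer, so P40 is the value at rank 6: 87.

87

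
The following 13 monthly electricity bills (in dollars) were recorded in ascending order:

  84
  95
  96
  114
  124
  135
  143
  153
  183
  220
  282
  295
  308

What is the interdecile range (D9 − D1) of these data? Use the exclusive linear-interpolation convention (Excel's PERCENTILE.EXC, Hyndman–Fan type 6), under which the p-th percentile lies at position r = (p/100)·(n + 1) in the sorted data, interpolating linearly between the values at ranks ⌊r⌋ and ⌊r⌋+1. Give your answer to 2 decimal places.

n = 13.
P10: r = 1.4; ranks 1–2 are 84, 95; interpolating gives 88.4.
P90: r = 12.6; ranks 12–13 are 295, 308; interpolating gives 302.8.
Difference: 302.8 − 88.4 = 214.4.

214.40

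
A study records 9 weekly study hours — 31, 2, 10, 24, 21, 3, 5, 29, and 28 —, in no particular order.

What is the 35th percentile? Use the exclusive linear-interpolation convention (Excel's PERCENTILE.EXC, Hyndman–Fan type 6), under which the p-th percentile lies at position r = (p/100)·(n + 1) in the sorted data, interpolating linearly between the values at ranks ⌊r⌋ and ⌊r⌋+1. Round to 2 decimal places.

Sorted: 2, 3, 5, 10, 21, 24, 28, 29, 31.
n = 9.
r = (35/100)·(9 + 1) = 3.5.
Rank 3 is 5 and rank 4 is 10.
Interpolate: 5 + 0.5·(10 − 5) = 5 + 0.5·5 = 7.5.

7.50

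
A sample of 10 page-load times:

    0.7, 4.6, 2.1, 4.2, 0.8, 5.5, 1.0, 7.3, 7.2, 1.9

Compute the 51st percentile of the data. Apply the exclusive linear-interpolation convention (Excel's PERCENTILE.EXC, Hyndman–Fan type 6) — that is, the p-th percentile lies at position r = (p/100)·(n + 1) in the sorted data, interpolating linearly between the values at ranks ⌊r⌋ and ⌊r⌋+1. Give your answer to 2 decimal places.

Sorted: 0.7, 0.8, 1.0, 1.9, 2.1, 4.2, 4.6, 5.5, 7.2, 7.3.
n = 10.
r = (51/100)·(10 + 1) = 5.61.
Rank 5 is 2.1 and rank 6 is 4.2.
Interpolate: 2.1 + 0.61·(4.2 − 2.1) = 2.1 + 0.61·2.1 = 3.381.

3.38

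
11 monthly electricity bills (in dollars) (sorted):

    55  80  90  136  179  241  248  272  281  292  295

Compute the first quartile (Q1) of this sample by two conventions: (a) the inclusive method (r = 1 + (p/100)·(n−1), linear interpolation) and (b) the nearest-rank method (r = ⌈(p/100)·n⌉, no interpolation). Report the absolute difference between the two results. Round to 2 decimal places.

n = 11.
(a) r = 3.5; between ranks 3 (90) and 4 (136): 113.
(b) the nearest-rank method: rank 3 → 90.
|113 − 90| = 23.

23.00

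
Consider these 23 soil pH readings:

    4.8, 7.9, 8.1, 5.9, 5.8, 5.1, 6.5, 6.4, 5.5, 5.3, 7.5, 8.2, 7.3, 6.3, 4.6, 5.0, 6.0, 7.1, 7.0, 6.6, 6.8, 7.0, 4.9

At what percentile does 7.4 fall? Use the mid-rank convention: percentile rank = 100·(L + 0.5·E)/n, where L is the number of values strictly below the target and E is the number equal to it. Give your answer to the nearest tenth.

Sorted: 4.6, 4.8, 4.9, 5.0, 5.1, 5.3, 5.5, 5.8, 5.9, 6.0, 6.3, 6.4, 6.5, 6.6, 6.8, 7.0, 7.0, 7.1, 7.3, 7.5, 7.9, 8.1, 8.2.
Count below 7.4: L = 19; count equal: E = 0; n = 23.
Percentile rank = 100·(19 + 0.5·0)/23 = 100·19/23 = 82.61.

82.6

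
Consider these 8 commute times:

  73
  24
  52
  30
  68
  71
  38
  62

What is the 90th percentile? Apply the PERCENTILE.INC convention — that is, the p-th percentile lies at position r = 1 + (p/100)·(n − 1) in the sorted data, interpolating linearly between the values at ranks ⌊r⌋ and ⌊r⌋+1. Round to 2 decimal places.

Sorted: 24, 30, 38, 52, 62, 68, 71, 73.
n = 8.
r = 1 + (90/100)·(8 − 1) = 1 + 6.3 = 7.3.
Rank 7 is 71 and rank 8 is 73.
Interpolate: 71 + 0.3·(73 − 71) = 71 + 0.3·2 = 71.6.

71.60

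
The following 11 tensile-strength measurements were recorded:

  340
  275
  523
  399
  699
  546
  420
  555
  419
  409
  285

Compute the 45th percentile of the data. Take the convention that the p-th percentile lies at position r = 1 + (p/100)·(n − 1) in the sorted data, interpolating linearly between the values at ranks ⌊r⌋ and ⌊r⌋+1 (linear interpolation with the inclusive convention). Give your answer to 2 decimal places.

414.00

Sorted: 275, 285, 340, 399, 409, 419, 420, 523, 546, 555, 699.
n = 11.
r = 1 + (45/100)·(11 − 1) = 1 + 4.5 = 5.5.
Rank 5 is 409 and rank 6 is 419.
Interpolate: 409 + 0.5·(419 − 409) = 409 + 0.5·10 = 414.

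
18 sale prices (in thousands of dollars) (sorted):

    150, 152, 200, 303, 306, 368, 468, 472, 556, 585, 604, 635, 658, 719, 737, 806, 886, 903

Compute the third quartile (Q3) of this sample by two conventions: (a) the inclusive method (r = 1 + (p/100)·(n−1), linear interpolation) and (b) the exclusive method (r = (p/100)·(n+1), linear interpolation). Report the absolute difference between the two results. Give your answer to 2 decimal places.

n = 18.
(a) r = 13.75; between ranks 13 (658) and 14 (719): 703.75.
(b) r = 14.25; between ranks 14 (719) and 15 (737): 723.5.
|703.75 − 723.5| = 19.75.

19.75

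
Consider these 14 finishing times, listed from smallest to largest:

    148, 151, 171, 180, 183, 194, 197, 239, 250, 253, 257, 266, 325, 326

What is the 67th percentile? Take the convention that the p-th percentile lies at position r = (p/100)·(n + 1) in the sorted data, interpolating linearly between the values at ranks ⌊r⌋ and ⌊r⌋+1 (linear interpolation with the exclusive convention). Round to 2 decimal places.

n = 14.
r = (67/100)·(14 + 1) = 10.05.
Rank 10 is 253 and rank 11 is 257.
Interpolate: 253 + 0.05·(257 − 253) = 253 + 0.05·4 = 253.2.

253.20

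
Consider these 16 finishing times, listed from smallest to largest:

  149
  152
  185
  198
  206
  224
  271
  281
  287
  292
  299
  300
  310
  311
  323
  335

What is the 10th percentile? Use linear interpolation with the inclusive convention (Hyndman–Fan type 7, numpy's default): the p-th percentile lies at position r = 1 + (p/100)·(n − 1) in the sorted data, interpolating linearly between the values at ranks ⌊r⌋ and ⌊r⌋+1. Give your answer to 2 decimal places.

168.50

n = 16.
r = 1 + (10/100)·(16 − 1) = 1 + 1.5 = 2.5.
Rank 2 is 152 and rank 3 is 185.
Interpolate: 152 + 0.5·(185 − 152) = 152 + 0.5·33 = 168.5.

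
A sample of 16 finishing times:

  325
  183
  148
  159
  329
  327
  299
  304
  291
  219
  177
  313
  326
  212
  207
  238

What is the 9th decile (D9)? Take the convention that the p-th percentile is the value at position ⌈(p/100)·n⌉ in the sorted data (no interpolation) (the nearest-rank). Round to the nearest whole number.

327

Sorted: 148, 159, 177, 183, 207, 212, 219, 238, 291, 299, 304, 313, 325, 326, 327, 329.
n = 16.
Position = ⌈90/100 · 16⌉ = ⌈14.4⌉ = 15.
The value at rank 15 is 327.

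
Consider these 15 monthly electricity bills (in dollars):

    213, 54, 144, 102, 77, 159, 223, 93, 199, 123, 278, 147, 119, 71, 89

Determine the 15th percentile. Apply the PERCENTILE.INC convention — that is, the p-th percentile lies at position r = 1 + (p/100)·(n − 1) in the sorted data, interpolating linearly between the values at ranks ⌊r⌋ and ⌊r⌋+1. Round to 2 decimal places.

Sorted: 54, 71, 77, 89, 93, 102, 119, 123, 144, 147, 159, 199, 213, 223, 278.
n = 15.
r = 1 + (15/100)·(15 − 1) = 1 + 2.1 = 3.1.
Rank 3 is 77 and rank 4 is 89.
Interpolate: 77 + 0.1·(89 − 77) = 77 + 0.1·12 = 78.2.

78.20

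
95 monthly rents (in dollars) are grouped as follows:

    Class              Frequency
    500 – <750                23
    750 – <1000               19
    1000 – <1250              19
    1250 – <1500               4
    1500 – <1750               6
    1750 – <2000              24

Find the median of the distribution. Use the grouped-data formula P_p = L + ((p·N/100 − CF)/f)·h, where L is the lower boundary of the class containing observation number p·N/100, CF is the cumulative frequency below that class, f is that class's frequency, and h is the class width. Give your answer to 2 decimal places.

N = 95; target position k = 50/100 · 95 = 47.5.
Cumulative frequencies: 23, 42, 61, 65, 71, 95.
Observation 47.5 falls in the class 1000 – <1250.
L = 1000, CF = 42, f = 19, h = 250.
P50 = 1000 + ((47.5 − 42)/19)·250 = 1000 + 72.3684 = 1072.37.

1072.37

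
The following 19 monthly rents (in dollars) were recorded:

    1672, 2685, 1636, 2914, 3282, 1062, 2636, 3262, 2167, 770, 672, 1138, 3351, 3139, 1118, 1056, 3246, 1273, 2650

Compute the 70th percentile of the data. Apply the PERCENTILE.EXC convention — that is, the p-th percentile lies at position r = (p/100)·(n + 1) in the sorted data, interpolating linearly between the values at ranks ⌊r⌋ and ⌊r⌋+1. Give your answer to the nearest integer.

2914

Sorted: 672, 770, 1056, 1062, 1118, 1138, 1273, 1636, 1672, 2167, 2636, 2650, 2685, 2914, 3139, 3246, 3262, 3282, 3351.
n = 19.
r = (70/100)·(19 + 1) = 14.
r is an integer, so P70 is the value at rank 14: 2914.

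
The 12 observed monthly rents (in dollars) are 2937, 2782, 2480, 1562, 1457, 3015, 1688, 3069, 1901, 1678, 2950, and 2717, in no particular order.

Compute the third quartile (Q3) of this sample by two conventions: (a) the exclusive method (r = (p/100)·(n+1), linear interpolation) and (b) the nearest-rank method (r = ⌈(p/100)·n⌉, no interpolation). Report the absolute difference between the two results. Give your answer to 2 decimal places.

Sorted: 1457, 1562, 1678, 1688, 1901, 2480, 2717, 2782, 2937, 2950, 3015, 3069.
n = 12.
(a) r = 9.75; between ranks 9 (2937) and 10 (2950): 2946.75.
(b) the nearest-rank method: rank 9 → 2937.
|2946.75 − 2937| = 9.75.

9.75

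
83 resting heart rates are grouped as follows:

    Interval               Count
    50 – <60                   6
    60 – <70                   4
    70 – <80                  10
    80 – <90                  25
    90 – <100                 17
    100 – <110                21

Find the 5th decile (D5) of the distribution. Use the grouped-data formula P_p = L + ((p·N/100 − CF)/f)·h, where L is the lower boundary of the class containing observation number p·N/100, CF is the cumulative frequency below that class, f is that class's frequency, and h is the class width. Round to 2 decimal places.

N = 83; target position k = 50/100 · 83 = 41.5.
Cumulative frequencies: 6, 10, 20, 45, 62, 83.
Observation 41.5 falls in the class 80 – <90.
L = 80, CF = 20, f = 25, h = 10.
P50 = 80 + ((41.5 − 20)/25)·10 = 80 + 8.6 = 88.6.

88.60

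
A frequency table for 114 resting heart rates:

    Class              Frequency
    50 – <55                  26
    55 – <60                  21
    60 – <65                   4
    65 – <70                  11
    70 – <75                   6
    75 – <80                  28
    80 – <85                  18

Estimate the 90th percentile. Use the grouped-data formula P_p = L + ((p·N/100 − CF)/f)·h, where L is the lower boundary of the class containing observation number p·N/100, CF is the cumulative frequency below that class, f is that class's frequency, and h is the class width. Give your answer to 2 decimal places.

81.83

N = 114; target position k = 90/100 · 114 = 102.6.
Cumulative frequencies: 26, 47, 51, 62, 68, 96, 114.
Observation 102.6 falls in the class 80 – <85.
L = 80, CF = 96, f = 18, h = 5.
P90 = 80 + ((102.6 − 96)/18)·5 = 80 + 1.83333 = 81.8333.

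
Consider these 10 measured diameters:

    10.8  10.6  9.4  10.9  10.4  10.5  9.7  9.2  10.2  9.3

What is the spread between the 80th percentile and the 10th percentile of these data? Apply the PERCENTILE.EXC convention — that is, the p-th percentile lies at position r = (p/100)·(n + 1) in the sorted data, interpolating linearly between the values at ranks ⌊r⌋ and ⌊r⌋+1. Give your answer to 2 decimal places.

Sorted: 9.2, 9.3, 9.4, 9.7, 10.2, 10.4, 10.5, 10.6, 10.8, 10.9.
n = 10.
P10: r = 1.1; ranks 1–2 are 9.2, 9.3; interpolating gives 9.21.
P80: r = 8.8; ranks 8–9 are 10.6, 10.8; interpolating gives 10.76.
Difference: 10.76 − 9.21 = 1.55.

1.55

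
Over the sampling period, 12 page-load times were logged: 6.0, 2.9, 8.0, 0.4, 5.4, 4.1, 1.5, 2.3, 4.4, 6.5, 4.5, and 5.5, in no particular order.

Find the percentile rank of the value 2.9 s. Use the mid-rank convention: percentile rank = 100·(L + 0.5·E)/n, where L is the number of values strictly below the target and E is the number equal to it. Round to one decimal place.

29.2

Sorted: 0.4, 1.5, 2.3, 2.9, 4.1, 4.4, 4.5, 5.4, 5.5, 6.0, 6.5, 8.0.
Count below 2.9: L = 3; count equal: E = 1; n = 12.
Percentile rank = 100·(3 + 0.5·1)/12 = 100·3.5/12 = 29.17.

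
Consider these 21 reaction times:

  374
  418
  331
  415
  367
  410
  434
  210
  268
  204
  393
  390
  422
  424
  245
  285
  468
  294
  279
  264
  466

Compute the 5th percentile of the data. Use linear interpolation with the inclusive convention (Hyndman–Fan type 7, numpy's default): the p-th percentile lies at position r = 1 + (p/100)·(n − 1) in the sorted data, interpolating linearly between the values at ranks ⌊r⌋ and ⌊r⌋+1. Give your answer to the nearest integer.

210

Sorted: 204, 210, 245, 264, 268, 279, 285, 294, 331, 367, 374, 390, 393, 410, 415, 418, 422, 424, 434, 466, 468.
n = 21.
r = 1 + (5/100)·(21 − 1) = 1 + 1 = 2.
r is an integer, so P5 is the value at rank 2: 210.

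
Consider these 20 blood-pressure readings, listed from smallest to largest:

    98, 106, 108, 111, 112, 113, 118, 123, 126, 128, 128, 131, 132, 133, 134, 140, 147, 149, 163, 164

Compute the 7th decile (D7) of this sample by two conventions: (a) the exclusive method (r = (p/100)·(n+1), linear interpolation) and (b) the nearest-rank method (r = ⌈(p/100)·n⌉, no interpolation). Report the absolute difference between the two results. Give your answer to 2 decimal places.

n = 20.
(a) r = 14.7; between ranks 14 (133) and 15 (134): 133.7.
(b) the nearest-rank method: rank 14 → 133.
|133.7 − 133| = 0.7.

0.70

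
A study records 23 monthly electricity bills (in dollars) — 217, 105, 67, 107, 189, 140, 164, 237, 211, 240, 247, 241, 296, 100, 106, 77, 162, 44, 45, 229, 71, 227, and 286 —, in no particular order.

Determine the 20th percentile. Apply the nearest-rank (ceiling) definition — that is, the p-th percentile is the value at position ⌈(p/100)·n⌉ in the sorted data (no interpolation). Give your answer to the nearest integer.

Sorted: 44, 45, 67, 71, 77, 100, 105, 106, 107, 140, 162, 164, 189, 211, 217, 227, 229, 237, 240, 241, 247, 286, 296.
n = 23.
Position = ⌈20/100 · 23⌉ = ⌈4.6⌉ = 5.
The value at rank 5 is 77.

77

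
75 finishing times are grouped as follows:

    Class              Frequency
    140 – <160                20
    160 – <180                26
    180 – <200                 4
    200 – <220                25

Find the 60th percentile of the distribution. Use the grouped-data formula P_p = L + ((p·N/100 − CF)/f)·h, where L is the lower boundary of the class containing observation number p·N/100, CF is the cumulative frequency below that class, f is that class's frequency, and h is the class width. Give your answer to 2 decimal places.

179.23

N = 75; target position k = 60/100 · 75 = 45.
Cumulative frequencies: 20, 46, 50, 75.
Observation 45 falls in the class 160 – <180.
L = 160, CF = 20, f = 26, h = 20.
P60 = 160 + ((45 − 20)/26)·20 = 160 + 19.2308 = 179.231.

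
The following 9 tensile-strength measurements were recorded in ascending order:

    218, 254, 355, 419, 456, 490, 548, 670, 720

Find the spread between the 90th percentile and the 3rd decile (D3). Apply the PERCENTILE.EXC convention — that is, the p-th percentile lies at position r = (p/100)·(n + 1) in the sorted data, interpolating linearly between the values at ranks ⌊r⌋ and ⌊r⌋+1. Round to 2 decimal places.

n = 9.
P30: r = 3 (integer) → 355.
P90: r = 9 (integer) → 720.
Difference: 720 − 355 = 365.

365.00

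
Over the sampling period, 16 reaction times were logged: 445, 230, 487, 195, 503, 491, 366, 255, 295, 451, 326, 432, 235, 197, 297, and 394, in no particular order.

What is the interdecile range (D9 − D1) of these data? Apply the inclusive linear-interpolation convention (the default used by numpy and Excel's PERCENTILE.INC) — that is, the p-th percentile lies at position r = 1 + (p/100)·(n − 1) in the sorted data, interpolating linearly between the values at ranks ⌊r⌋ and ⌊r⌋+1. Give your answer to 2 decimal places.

275.50

Sorted: 195, 197, 230, 235, 255, 295, 297, 326, 366, 394, 432, 445, 451, 487, 491, 503.
n = 16.
P10: r = 2.5; ranks 2–3 are 197, 230; interpolating gives 213.5.
P90: r = 14.5; ranks 14–15 are 487, 491; interpolating gives 489.
Difference: 489 − 213.5 = 275.5.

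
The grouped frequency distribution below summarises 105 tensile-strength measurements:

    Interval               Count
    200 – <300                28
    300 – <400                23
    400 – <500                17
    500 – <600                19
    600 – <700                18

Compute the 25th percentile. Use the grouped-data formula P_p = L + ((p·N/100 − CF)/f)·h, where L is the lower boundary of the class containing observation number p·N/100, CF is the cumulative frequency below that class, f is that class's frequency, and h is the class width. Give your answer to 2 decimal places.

N = 105; target position k = 25/100 · 105 = 26.25.
Cumulative frequencies: 28, 51, 68, 87, 105.
Observation 26.25 falls in the class 200 – <300.
L = 200, CF = 0, f = 28, h = 100.
P25 = 200 + ((26.25 − 0)/28)·100 = 200 + 93.75 = 293.75.

293.75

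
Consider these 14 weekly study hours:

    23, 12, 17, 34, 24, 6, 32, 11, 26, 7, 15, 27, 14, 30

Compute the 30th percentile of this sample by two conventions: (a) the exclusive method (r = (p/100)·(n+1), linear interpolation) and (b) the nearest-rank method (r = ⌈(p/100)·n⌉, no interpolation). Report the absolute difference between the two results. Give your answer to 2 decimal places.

1.00

Sorted: 6, 7, 11, 12, 14, 15, 17, 23, 24, 26, 27, 30, 32, 34.
n = 14.
(a) r = 4.5; between ranks 4 (12) and 5 (14): 13.
(b) the nearest-rank method: rank 5 → 14.
|13 − 14| = 1.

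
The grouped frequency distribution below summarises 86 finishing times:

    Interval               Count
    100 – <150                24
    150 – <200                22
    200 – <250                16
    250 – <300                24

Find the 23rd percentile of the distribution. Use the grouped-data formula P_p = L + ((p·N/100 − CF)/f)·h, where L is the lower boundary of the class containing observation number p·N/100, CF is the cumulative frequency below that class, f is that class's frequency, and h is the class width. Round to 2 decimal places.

141.21

N = 86; target position k = 23/100 · 86 = 19.78.
Cumulative frequencies: 24, 46, 62, 86.
Observation 19.78 falls in the class 100 – <150.
L = 100, CF = 0, f = 24, h = 50.
P23 = 100 + ((19.78 − 0)/24)·50 = 100 + 41.2083 = 141.208.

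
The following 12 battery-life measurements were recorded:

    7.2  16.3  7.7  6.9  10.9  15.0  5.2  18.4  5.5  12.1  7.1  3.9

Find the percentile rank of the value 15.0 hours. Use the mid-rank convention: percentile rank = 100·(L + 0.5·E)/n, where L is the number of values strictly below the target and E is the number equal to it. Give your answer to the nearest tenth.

79.2

Sorted: 3.9, 5.2, 5.5, 6.9, 7.1, 7.2, 7.7, 10.9, 12.1, 15.0, 16.3, 18.4.
Count below 15.0: L = 9; count equal: E = 1; n = 12.
Percentile rank = 100·(9 + 0.5·1)/12 = 100·9.5/12 = 79.17.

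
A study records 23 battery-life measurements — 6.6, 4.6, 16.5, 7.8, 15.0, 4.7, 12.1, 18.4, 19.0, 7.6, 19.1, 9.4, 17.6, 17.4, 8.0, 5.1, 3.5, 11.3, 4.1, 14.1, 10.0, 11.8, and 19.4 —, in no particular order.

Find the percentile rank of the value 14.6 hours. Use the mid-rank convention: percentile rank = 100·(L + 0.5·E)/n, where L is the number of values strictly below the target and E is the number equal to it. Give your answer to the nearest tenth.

65.2

Sorted: 3.5, 4.1, 4.6, 4.7, 5.1, 6.6, 7.6, 7.8, 8.0, 9.4, 10.0, 11.3, 11.8, 12.1, 14.1, 15.0, 16.5, 17.4, 17.6, 18.4, 19.0, 19.1, 19.4.
Count below 14.6: L = 15; count equal: E = 0; n = 23.
Percentile rank = 100·(15 + 0.5·0)/23 = 100·15/23 = 65.22.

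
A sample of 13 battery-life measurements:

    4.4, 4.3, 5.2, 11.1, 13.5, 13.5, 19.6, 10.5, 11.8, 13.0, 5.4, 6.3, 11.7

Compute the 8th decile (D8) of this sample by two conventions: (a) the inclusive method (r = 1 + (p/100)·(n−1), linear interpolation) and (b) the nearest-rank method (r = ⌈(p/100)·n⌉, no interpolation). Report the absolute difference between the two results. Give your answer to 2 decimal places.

Sorted: 4.3, 4.4, 5.2, 5.4, 6.3, 10.5, 11.1, 11.7, 11.8, 13.0, 13.5, 13.5, 19.6.
n = 13.
(a) r = 10.6; between ranks 10 (13.0) and 11 (13.5): 13.3.
(b) the nearest-rank method: rank 11 → 13.5.
|13.3 − 13.5| = 0.2.

0.20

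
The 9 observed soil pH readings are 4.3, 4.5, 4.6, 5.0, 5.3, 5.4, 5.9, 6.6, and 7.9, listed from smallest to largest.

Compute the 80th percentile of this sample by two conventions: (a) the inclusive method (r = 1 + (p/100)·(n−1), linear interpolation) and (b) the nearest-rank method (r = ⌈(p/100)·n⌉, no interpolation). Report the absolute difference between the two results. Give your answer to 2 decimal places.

n = 9.
(a) r = 7.4; between ranks 7 (5.9) and 8 (6.6): 6.18.
(b) the nearest-rank method: rank 8 → 6.6.
|6.18 − 6.6| = 0.42.

0.42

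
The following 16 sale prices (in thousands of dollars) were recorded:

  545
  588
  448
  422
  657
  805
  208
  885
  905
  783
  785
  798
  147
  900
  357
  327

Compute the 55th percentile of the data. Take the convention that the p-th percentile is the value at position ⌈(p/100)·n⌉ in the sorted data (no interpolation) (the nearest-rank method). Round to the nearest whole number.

Sorted: 147, 208, 327, 357, 422, 448, 545, 588, 657, 783, 785, 798, 805, 885, 900, 905.
n = 16.
Position = ⌈55/100 · 16⌉ = ⌈8.8⌉ = 9.
The value at rank 9 is 657.

657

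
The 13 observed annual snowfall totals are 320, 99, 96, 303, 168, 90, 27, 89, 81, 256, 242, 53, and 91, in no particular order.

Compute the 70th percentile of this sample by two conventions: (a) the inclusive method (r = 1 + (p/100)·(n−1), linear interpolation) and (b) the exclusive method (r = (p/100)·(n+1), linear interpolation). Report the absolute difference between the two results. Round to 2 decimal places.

Sorted: 27, 53, 81, 89, 90, 91, 96, 99, 168, 242, 256, 303, 320.
n = 13.
(a) r = 9.4; between ranks 9 (168) and 10 (242): 197.6.
(b) r = 9.8; between ranks 9 (168) and 10 (242): 227.2.
|197.6 − 227.2| = 29.6.

29.60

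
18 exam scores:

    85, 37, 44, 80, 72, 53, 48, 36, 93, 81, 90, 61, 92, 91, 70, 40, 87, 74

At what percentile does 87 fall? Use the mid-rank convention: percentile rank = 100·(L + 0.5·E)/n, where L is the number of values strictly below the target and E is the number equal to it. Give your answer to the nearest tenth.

75.0

Sorted: 36, 37, 40, 44, 48, 53, 61, 70, 72, 74, 80, 81, 85, 87, 90, 91, 92, 93.
Count below 87: L = 13; count equal: E = 1; n = 18.
Percentile rank = 100·(13 + 0.5·1)/18 = 100·13.5/18 = 75.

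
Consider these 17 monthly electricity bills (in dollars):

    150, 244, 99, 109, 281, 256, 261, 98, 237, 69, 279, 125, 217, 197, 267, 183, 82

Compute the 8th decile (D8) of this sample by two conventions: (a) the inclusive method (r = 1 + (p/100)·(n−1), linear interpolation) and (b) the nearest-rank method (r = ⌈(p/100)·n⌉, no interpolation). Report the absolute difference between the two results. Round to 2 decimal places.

Sorted: 69, 82, 98, 99, 109, 125, 150, 183, 197, 217, 237, 244, 256, 261, 267, 279, 281.
n = 17.
(a) r = 13.8; between ranks 13 (256) and 14 (261): 260.
(b) the nearest-rank method: rank 14 → 261.
|260 − 261| = 1.

1.00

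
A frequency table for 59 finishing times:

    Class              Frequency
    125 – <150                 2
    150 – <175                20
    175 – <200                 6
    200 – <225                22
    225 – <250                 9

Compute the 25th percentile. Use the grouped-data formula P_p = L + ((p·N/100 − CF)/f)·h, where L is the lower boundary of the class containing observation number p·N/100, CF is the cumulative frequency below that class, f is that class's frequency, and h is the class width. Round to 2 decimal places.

165.94

N = 59; target position k = 25/100 · 59 = 14.75.
Cumulative frequencies: 2, 22, 28, 50, 59.
Observation 14.75 falls in the class 150 – <175.
L = 150, CF = 2, f = 20, h = 25.
P25 = 150 + ((14.75 − 2)/20)·25 = 150 + 15.9375 = 165.938.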